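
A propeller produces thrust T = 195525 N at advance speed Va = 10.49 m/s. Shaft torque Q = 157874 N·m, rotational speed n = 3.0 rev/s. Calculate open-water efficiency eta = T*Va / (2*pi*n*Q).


Formula: eta = T * Va / (2 * pi * n * Q)
Step 1 — numerator = T * Va = 195525 * 10.49 = 2051057.25
Step 2 — 2 * pi * n = 2 * pi * 3.0 = 18.849556
Step 3 — denominator = 18.849556 * 157874 = 2975854.8
Step 4 — eta = 2051057.25 / 2975854.8 ≈ 0.68923 (5 s.f.)

0.68923


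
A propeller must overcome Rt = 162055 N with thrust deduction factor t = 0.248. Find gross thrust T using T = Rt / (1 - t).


Formula: T = Rt / (1 - t)
Step 1 — (1 - t) = 1 - 0.248 = 0.752
Step 2 — T = 162055 / 0.752 ≈ 215500 N (5 s.f.)

215500 N


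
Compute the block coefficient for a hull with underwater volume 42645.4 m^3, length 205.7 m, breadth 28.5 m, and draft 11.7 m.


Formula: Cb = V / (L * B * T)
Step 1 — L * B * T = 205.7 * 28.5 * 11.7 = 68590.665 m^3
Step 2 — Cb = 42645.4 / 68590.665 ≈ 0.62174 (5 s.f.)

0.62174


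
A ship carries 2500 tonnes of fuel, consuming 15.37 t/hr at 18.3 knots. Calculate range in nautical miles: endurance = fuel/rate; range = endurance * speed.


Formula: endurance = fuel / rate; range = endurance * speed
Step 1 — endurance = 2500 / 15.37 = 162.6545 hours
Step 2 — range = 162.6545 * 18.3 ≈ 2976.6 nautical miles (5 s.f.)

2976.6 NM


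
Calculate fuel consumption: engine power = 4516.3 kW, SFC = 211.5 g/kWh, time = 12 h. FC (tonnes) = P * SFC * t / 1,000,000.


Formula: FC (tonnes) = P * SFC * t / 1,000,000
Step 1 — P * SFC * t = 4516.3 * 211.5 * 12 = 11462369.4 g
Step 2 — FC (tonnes) = 11462369.4 / 1,000,000 ≈ 11.462 tonnes (5 s.f.)

11.462 tonnes


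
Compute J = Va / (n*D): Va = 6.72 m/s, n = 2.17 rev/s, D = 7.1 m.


Formula: J = Va / (n * D)
Step 1 — n * D = 2.17 * 7.1 = 15.407
Step 2 — J = 6.72 / 15.407 ≈ 0.43617 (5 s.f.)

0.43617


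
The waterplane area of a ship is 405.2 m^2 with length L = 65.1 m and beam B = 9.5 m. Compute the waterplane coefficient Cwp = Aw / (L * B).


Formula: Cwp = Aw / (L * B)
Step 1 — L * B = 65.1 * 9.5 = 618.45 m^2
Step 2 — Cwp = 405.2 / 618.45 ≈ 0.65519 (5 s.f.)

0.65519


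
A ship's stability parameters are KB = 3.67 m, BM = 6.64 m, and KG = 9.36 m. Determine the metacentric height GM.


Formula: GM = KB + BM - KG
Step 1 — KM = KB + BM = 3.67 + 6.64 = 10.31 m
Step 2 — GM = KM - KG = 10.31 - 9.36 = 0.95 m

0.95 m


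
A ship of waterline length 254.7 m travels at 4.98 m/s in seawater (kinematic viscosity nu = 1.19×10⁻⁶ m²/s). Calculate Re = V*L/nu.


Formula: Re = V * L / nu
Step 1 — V * L = 4.98 * 254.7 = 1268.406 m^2/s
Step 2 — Re = 1268.406 / 1.19e-6 = 1.07e+09

1.07e+09


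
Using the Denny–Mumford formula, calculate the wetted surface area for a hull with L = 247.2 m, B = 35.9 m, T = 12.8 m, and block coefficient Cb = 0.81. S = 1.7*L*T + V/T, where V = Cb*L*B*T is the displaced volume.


Formula: S = 1.7*L*T + V/T with V = Cb*L*B*T, i.e. S = L * (1.7*T + Cb*B)
Step 1 — 1.7*T = 1.7 * 12.8 = 21.76 m
Step 2 — Cb*B = 0.81 * 35.9 = 29.079 m
Step 3 — 1.7*T + Cb*B = 21.76 + 29.079 = 50.839 m
Step 4 — S = 247.2 * 50.839 ≈ 12567 m^2 (5 s.f.)

12567 m^2


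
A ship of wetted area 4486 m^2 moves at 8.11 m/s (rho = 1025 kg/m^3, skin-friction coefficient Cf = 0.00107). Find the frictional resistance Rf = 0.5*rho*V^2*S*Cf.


Formula: Rf = 0.5 * rho * V^2 * S * Cf
Step 1 — V^2 = 8.11^2 = 65.7721
Step 2 — 0.5 * rho * V^2 = 0.5 * 1025 * 65.7721 = 33708.20125
Step 3 — Rf = 33708.20125 * 4486 * 0.00107 ≈ 161800 N (5 s.f.)

161800 N


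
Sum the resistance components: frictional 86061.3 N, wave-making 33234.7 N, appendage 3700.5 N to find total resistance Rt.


Formula: Rt = Rf + Rw + Ra
Substituting: Rt = 86061.3 + 33234.7 + 3700.5
Result: Rt = 122996.5 N

122996.5 N


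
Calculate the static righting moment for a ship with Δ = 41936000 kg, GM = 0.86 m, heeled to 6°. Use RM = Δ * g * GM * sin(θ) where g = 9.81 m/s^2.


Formula: GZ = GM * sin(theta); RM = disp * g * GZ
Step 1 — GZ = 0.86 * sin(6°) = 0.86 * 0.104528 = 0.089894 m
Step 2 — RM = 41936000 * 9.81 * 0.089894 ≈ 36982000 N·m (5 s.f.)

36982000 N·m


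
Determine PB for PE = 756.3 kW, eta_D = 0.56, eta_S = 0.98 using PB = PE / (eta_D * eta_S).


Formula: PB = PE / (eta_D * eta_S)
Step 1 — combined efficiency = eta_D * eta_S = 0.56 * 0.98 = 0.5488
Step 2 — PB = 756.3 / 0.5488 ≈ 1378.1 kW (5 s.f.)

1378.1 kW


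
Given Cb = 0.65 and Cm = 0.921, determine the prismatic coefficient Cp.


Formula: Cp = Cb / Cm
Substituting: Cp = 0.65 / 0.921
Result: Cp ≈ 0.70575 (5 s.f.)

0.70575


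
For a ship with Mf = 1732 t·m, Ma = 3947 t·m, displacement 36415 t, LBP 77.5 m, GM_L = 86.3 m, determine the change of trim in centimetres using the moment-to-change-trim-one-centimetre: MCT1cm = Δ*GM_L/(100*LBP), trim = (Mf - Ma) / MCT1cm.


Formula: net trimming moment = Mf - Ma; MCT1cm = Δ*GM_L/(100*LBP); trim = net moment / MCT1cm
Step 1 — net trimming moment = 1732 - 3947 = -2215 t·m
Step 2 — MCT1cm = 36415 * 86.3 / (100 * 77.5) = 405.4986 t·m/cm
Step 3 — trim = -2215 / 405.4986 ≈ -5.4624 cm (5 s.f.)

-5.4624 cm


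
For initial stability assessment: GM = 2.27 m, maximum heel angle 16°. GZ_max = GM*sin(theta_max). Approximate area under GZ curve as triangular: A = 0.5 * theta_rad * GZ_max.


Formula: GZ_max = GM * sin(theta); Area = 0.5 * theta_rad * GZ_max
Step 1 — GZ_max = 2.27 * sin(16°) = 2.27 * 0.275637 = 0.625696 m
Step 2 — theta_rad = 16 * pi/180 = 0.279253 rad
Step 3 — Area = 0.5 * 0.279253 * 0.625696 ≈ 0.087364 m·rad (5 s.f.)

0.087364 m·rad


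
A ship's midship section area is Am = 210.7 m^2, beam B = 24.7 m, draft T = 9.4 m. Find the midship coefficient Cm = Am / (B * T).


Formula: Cm = Am / (B * T)
Step 1 — B * T = 24.7 * 9.4 = 232.18 m^2
Step 2 — Cm = 210.7 / 232.18 ≈ 0.90749 (5 s.f.)

0.90749


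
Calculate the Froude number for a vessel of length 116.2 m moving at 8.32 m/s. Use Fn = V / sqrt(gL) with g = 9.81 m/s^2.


Formula: Fn = V / sqrt(g * L)
Step 1 — g * L = 9.81 * 116.2 = 1139.922
Step 2 — sqrt(g * L) = sqrt(1139.922) = 33.762731
Step 3 — Fn = 8.32 / 33.762731 ≈ 0.24643 (5 s.f.)

0.24643


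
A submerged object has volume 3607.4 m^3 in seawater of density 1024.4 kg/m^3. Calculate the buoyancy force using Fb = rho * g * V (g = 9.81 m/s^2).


Formula: Fb = rho * g * V
Substituting: Fb = 1024.4 * 9.81 * 3607.4
Intermediate: 1024.4 * 9.81 = 10049.364
Result: Fb = 10049.364 * 3607.4 ≈ 36252000 N (5 s.f.)

36252000 N


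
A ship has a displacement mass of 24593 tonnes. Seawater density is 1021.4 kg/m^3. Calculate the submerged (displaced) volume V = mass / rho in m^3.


Formula: V = mass / rho
Step 1 — convert tonnes to kg: 24593 t * 1000 = 24593000 kg
Step 2 — V = 24593000 / 1021.4 ≈ 24078 m^3 (5 s.f.)

24078 m^3


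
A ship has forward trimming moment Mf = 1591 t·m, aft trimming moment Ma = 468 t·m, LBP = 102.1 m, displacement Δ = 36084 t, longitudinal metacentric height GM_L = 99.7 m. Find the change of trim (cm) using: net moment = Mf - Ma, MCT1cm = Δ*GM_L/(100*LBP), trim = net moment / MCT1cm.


Formula: net trimming moment = Mf - Ma; MCT1cm = Δ*GM_L/(100*LBP); trim = net moment / MCT1cm
Step 1 — net trimming moment = 1591 - 468 = 1123 t·m
Step 2 — MCT1cm = 36084 * 99.7 / (100 * 102.1) = 352.358 t·m/cm
Step 3 — trim = 1123 / 352.358 ≈ 3.1871 cm (5 s.f.)

3.1871 cm


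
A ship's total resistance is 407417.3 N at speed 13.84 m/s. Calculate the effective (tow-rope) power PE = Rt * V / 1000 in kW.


Formula: PE = Rt * V / 1000 (kW)
Step 1 — PE (W) = 407417.3 * 13.84 = 5638655.432 W
Step 2 — PE (kW) = 5638655.432 / 1000 ≈ 5638.7 kW (5 s.f.)

5638.7 kW


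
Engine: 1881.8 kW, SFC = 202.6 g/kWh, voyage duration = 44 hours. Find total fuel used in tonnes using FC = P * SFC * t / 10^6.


Formula: FC (tonnes) = P * SFC * t / 1,000,000
Step 1 — P * SFC * t = 1881.8 * 202.6 * 44 = 16775117.92 g
Step 2 — FC (tonnes) = 16775117.92 / 1,000,000 ≈ 16.775 tonnes (5 s.f.)

16.775 tonnes


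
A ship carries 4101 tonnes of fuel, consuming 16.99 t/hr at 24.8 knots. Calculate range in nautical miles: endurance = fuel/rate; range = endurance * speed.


Formula: endurance = fuel / rate; range = endurance * speed
Step 1 — endurance = 4101 / 16.99 = 241.3773 hours
Step 2 — range = 241.3773 * 24.8 ≈ 5986.2 nautical miles (5 s.f.)

5986.2 NM


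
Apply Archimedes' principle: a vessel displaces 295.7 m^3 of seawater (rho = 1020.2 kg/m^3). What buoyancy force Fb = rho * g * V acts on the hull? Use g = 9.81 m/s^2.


Formula: Fb = rho * g * V
Substituting: Fb = 1020.2 * 9.81 * 295.7
Intermediate: 1020.2 * 9.81 = 10008.162
Result: Fb = 10008.162 * 295.7 ≈ 2959400 N (5 s.f.)

2959400 N


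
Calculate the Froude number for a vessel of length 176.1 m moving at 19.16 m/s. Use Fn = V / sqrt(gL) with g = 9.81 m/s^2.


Formula: Fn = V / sqrt(g * L)
Step 1 — g * L = 9.81 * 176.1 = 1727.541
Step 2 — sqrt(g * L) = sqrt(1727.541) = 41.563698
Step 3 — Fn = 19.16 / 41.563698 ≈ 0.46098 (5 s.f.)

0.46098


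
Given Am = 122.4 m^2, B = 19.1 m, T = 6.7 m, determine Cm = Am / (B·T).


Formula: Cm = Am / (B * T)
Step 1 — B * T = 19.1 * 6.7 = 127.97 m^2
Step 2 — Cm = 122.4 / 127.97 ≈ 0.95647 (5 s.f.)

0.95647


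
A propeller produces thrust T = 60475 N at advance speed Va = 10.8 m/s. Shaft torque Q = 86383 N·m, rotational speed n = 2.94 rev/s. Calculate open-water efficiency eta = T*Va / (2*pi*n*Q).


Formula: eta = T * Va / (2 * pi * n * Q)
Step 1 — numerator = T * Va = 60475 * 10.8 = 653130.0
Step 2 — 2 * pi * n = 2 * pi * 2.94 = 18.472565
Step 3 — denominator = 18.472565 * 86383 = 1595715.58
Step 4 — eta = 653130.0 / 1595715.58 ≈ 0.40930 (5 s.f.)

0.40930


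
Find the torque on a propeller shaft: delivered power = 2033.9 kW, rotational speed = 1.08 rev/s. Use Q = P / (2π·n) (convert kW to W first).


Formula: Q = P_W / (2 * pi * n)
Step 1 — P_W = 2033.9 kW * 1000 = 2033900.0 W
Step 2 — 2 * pi * n = 2 * pi * 1.08 = 6.78584
Step 3 — Q = 2033900.0 / 6.78584 ≈ 299730 N·m (5 s.f.)

299730 N·m


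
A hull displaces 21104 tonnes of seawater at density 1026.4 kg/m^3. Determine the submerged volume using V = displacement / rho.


Formula: V = mass / rho
Step 1 — convert tonnes to kg: 21104 t * 1000 = 21104000 kg
Step 2 — V = 21104000 / 1026.4 ≈ 20561 m^3 (5 s.f.)

20561 m^3


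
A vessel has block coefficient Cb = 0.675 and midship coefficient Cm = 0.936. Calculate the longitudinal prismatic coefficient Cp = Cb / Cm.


Formula: Cp = Cb / Cm
Substituting: Cp = 0.675 / 0.936
Result: Cp ≈ 0.72115 (5 s.f.)

0.72115


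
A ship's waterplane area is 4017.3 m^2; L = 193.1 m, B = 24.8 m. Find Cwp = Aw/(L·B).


Formula: Cwp = Aw / (L * B)
Step 1 — L * B = 193.1 * 24.8 = 4788.88 m^2
Step 2 — Cwp = 4017.3 / 4788.88 ≈ 0.83888 (5 s.f.)

0.83888


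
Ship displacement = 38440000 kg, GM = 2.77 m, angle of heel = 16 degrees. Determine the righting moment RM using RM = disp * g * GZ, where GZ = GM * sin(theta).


Formula: GZ = GM * sin(theta); RM = disp * g * GZ
Step 1 — GZ = 2.77 * sin(16°) = 2.77 * 0.275637 = 0.763514 m
Step 2 — RM = 38440000 * 9.81 * 0.763514 ≈ 287920000 N·m (5 s.f.)

287920000 N·m


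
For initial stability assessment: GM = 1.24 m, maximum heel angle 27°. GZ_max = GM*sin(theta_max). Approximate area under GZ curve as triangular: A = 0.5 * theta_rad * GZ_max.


Formula: GZ_max = GM * sin(theta); Area = 0.5 * theta_rad * GZ_max
Step 1 — GZ_max = 1.24 * sin(27°) = 1.24 * 0.45399 = 0.562948 m
Step 2 — theta_rad = 27 * pi/180 = 0.471239 rad
Step 3 — Area = 0.5 * 0.471239 * 0.562948 ≈ 0.13264 m·rad (5 s.f.)

0.13264 m·rad


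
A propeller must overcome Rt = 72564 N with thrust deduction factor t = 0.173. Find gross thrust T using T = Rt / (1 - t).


Formula: T = Rt / (1 - t)
Step 1 — (1 - t) = 1 - 0.173 = 0.827
Step 2 — T = 72564 / 0.827 ≈ 87744 N (5 s.f.)

87744 N


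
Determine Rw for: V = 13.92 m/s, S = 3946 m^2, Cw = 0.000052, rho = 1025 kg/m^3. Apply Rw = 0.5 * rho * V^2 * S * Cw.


Formula: Rw = 0.5 * rho * V^2 * S * Cw
Step 1 — V^2 = 13.92^2 = 193.7664
Step 2 — 0.5 * rho * V^2 = 0.5 * 1025 * 193.7664 = 99305.28
Step 3 — Rw = 99305.28 * 3946 * 0.000052 ≈ 20377 N (5 s.f.)

20377 N


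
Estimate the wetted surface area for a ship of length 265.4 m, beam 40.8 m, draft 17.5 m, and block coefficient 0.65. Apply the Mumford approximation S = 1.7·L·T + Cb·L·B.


Formula: S = 1.7*L*T + V/T with V = Cb*L*B*T, i.e. S = L * (1.7*T + Cb*B)
Step 1 — 1.7*T = 1.7 * 17.5 = 29.75 m
Step 2 — Cb*B = 0.65 * 40.8 = 26.52 m
Step 3 — 1.7*T + Cb*B = 29.75 + 26.52 = 56.27 m
Step 4 — S = 265.4 * 56.27 ≈ 14934 m^2 (5 s.f.)

14934 m^2


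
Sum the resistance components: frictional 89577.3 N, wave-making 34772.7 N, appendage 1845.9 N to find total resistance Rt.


Formula: Rt = Rf + Rw + Ra
Substituting: Rt = 89577.3 + 34772.7 + 1845.9
Result: Rt = 126195.9 N

126195.9 N


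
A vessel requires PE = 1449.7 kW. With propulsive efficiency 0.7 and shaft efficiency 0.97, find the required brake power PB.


Formula: PB = PE / (eta_D * eta_S)
Step 1 — combined efficiency = eta_D * eta_S = 0.7 * 0.97 = 0.679
Step 2 — PB = 1449.7 / 0.679 ≈ 2135.1 kW (5 s.f.)

2135.1 kW


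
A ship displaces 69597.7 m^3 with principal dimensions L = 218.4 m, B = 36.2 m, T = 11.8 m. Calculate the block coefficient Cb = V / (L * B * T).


Formula: Cb = V / (L * B * T)
Step 1 — L * B * T = 218.4 * 36.2 * 11.8 = 93291.744 m^3
Step 2 — Cb = 69597.7 / 93291.744 ≈ 0.74602 (5 s.f.)

0.74602


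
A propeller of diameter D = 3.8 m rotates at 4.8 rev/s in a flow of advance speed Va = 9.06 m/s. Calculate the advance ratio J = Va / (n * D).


Formula: J = Va / (n * D)
Step 1 — n * D = 4.8 * 3.8 = 18.24
Step 2 — J = 9.06 / 18.24 ≈ 0.49671 (5 s.f.)

0.49671


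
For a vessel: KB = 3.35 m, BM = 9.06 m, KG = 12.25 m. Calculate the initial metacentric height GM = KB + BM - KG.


Formula: GM = KB + BM - KG
Step 1 — KM = KB + BM = 3.35 + 9.06 = 12.41 m
Step 2 — GM = KM - KG = 12.41 - 12.25 = 0.16 m

0.16 m


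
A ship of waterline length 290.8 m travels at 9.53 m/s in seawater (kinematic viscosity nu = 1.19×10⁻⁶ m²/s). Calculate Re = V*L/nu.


Formula: Re = V * L / nu
Step 1 — V * L = 9.53 * 290.8 = 2771.324 m^2/s
Step 2 — Re = 2771.324 / 1.19e-6 = 2.33e+09

2.33e+09


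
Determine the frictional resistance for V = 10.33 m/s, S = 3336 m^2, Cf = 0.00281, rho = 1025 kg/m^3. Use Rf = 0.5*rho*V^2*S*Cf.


Formula: Rf = 0.5 * rho * V^2 * S * Cf
Step 1 — V^2 = 10.33^2 = 106.7089
Step 2 — 0.5 * rho * V^2 = 0.5 * 1025 * 106.7089 = 54688.31125
Step 3 — Rf = 54688.31125 * 3336 * 0.00281 ≈ 512660 N (5 s.f.)

512660 N


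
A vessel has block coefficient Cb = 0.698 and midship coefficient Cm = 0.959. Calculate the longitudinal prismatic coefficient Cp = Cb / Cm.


Formula: Cp = Cb / Cm
Substituting: Cp = 0.698 / 0.959
Result: Cp ≈ 0.72784 (5 s.f.)

0.72784


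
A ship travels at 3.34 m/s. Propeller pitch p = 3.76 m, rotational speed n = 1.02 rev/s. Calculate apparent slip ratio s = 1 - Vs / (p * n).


Formula: s = 1 - Vs / (p * n)
Step 1 — p * n = 3.76 * 1.02 = 3.8352
Step 2 — Vs / (p*n) = 3.34 / 3.8352 = 0.87088 (6 d.p.)
Step 3 — s = 1 - 0.87088 = 0.12912

0.12912


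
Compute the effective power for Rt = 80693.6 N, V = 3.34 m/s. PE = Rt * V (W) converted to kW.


Formula: PE = Rt * V / 1000 (kW)
Step 1 — PE (W) = 80693.6 * 3.34 = 269516.624 W
Step 2 — PE (kW) = 269516.624 / 1000 ≈ 269.52 kW (5 s.f.)

269.52 kW


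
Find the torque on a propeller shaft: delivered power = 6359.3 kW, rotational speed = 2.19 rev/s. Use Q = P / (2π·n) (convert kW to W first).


Formula: Q = P_W / (2 * pi * n)
Step 1 — P_W = 6359.3 kW * 1000 = 6359300.0 W
Step 2 — 2 * pi * n = 2 * pi * 2.19 = 13.760176
Step 3 — Q = 6359300.0 / 13.760176 ≈ 462150 N·m (5 s.f.)

462150 N·m


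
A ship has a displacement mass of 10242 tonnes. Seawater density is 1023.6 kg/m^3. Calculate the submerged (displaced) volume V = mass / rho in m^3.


Formula: V = mass / rho
Step 1 — convert tonnes to kg: 10242 t * 1000 = 10242000 kg
Step 2 — V = 10242000 / 1023.6 ≈ 10006 m^3 (5 s.f.)

10006 m^3


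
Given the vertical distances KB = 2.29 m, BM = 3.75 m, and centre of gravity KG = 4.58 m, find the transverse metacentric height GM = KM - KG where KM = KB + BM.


Formula: GM = KB + BM - KG
Step 1 — KM = KB + BM = 2.29 + 3.75 = 6.04 m
Step 2 — GM = KM - KG = 6.04 - 4.58 = 1.46 m

1.46 m


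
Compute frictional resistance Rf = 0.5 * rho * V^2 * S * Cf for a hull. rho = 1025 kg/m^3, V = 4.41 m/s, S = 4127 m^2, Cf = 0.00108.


Formula: Rf = 0.5 * rho * V^2 * S * Cf
Step 1 — V^2 = 4.41^2 = 19.4481
Step 2 — 0.5 * rho * V^2 = 0.5 * 1025 * 19.4481 = 9967.15125
Step 3 — Rf = 9967.15125 * 4127 * 0.00108 ≈ 44425 N (5 s.f.)

44425 N


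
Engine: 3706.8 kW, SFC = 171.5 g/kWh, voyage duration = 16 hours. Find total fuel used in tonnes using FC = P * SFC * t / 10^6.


Formula: FC (tonnes) = P * SFC * t / 1,000,000
Step 1 — P * SFC * t = 3706.8 * 171.5 * 16 = 10171459.2 g
Step 2 — FC (tonnes) = 10171459.2 / 1,000,000 ≈ 10.171 tonnes (5 s.f.)

10.171 tonnes


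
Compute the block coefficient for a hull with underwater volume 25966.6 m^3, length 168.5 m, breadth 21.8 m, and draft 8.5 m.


Formula: Cb = V / (L * B * T)
Step 1 — L * B * T = 168.5 * 21.8 * 8.5 = 31223.05 m^3
Step 2 — Cb = 25966.6 / 31223.05 ≈ 0.83165 (5 s.f.)

0.83165


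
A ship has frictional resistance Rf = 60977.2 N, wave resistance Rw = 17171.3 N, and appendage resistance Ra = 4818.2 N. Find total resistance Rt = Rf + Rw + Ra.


Formula: Rt = Rf + Rw + Ra
Substituting: Rt = 60977.2 + 17171.3 + 4818.2
Result: Rt = 82966.7 N

82966.7 N


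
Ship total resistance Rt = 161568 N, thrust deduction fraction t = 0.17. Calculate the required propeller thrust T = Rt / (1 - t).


Formula: T = Rt / (1 - t)
Step 1 — (1 - t) = 1 - 0.17 = 0.83
Step 2 — T = 161568 / 0.83 ≈ 194660 N (5 s.f.)

194660 N


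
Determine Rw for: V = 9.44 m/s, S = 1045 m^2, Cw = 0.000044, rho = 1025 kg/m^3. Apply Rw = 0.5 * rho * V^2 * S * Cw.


Formula: Rw = 0.5 * rho * V^2 * S * Cw
Step 1 — V^2 = 9.44^2 = 89.1136
Step 2 — 0.5 * rho * V^2 = 0.5 * 1025 * 89.1136 = 45670.72
Step 3 — Rw = 45670.72 * 1045 * 0.000044 ≈ 2099.9 N (5 s.f.)

2099.9 N


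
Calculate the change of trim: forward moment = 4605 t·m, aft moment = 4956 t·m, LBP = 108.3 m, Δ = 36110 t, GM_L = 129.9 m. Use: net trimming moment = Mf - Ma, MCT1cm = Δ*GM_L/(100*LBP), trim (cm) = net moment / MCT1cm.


Formula: net trimming moment = Mf - Ma; MCT1cm = Δ*GM_L/(100*LBP); trim = net moment / MCT1cm
Step 1 — net trimming moment = 4605 - 4956 = -351 t·m
Step 2 — MCT1cm = 36110 * 129.9 / (100 * 108.3) = 433.1199 t·m/cm
Step 3 — trim = -351 / 433.1199 ≈ -0.81040 cm (5 s.f.)

-0.81040 cm


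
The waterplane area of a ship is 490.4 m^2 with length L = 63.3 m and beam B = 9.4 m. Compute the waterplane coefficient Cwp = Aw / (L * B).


Formula: Cwp = Aw / (L * B)
Step 1 — L * B = 63.3 * 9.4 = 595.02 m^2
Step 2 — Cwp = 490.4 / 595.02 ≈ 0.82417 (5 s.f.)

0.82417


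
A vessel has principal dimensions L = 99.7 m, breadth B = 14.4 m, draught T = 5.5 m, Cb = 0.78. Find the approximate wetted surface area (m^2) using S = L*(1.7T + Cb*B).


Formula: S = 1.7*L*T + V/T with V = Cb*L*B*T, i.e. S = L * (1.7*T + Cb*B)
Step 1 — 1.7*T = 1.7 * 5.5 = 9.35 m
Step 2 — Cb*B = 0.78 * 14.4 = 11.232 m
Step 3 — 1.7*T + Cb*B = 9.35 + 11.232 = 20.582 m
Step 4 — S = 99.7 * 20.582 ≈ 2052.0 m^2 (5 s.f.)

2052.0 m^2


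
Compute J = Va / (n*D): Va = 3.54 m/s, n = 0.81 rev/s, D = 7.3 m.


Formula: J = Va / (n * D)
Step 1 — n * D = 0.81 * 7.3 = 5.913
Step 2 — J = 3.54 / 5.913 ≈ 0.59868 (5 s.f.)

0.59868


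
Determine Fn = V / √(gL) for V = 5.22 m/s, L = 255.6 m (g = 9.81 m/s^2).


Formula: Fn = V / sqrt(g * L)
Step 1 — g * L = 9.81 * 255.6 = 2507.436
Step 2 — sqrt(g * L) = sqrt(2507.436) = 50.074305
Step 3 — Fn = 5.22 / 50.074305 ≈ 0.10425 (5 s.f.)

0.10425


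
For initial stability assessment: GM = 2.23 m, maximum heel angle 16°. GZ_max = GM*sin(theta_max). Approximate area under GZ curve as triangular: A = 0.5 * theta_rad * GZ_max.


Formula: GZ_max = GM * sin(theta); Area = 0.5 * theta_rad * GZ_max
Step 1 — GZ_max = 2.23 * sin(16°) = 2.23 * 0.275637 = 0.614671 m
Step 2 — theta_rad = 16 * pi/180 = 0.279253 rad
Step 3 — Area = 0.5 * 0.279253 * 0.614671 ≈ 0.085824 m·rad (5 s.f.)

0.085824 m·rad


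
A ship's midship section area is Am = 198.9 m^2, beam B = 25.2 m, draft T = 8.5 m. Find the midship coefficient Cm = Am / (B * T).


Formula: Cm = Am / (B * T)
Step 1 — B * T = 25.2 * 8.5 = 214.2 m^2
Step 2 — Cm = 198.9 / 214.2 ≈ 0.92857 (5 s.f.)

0.92857


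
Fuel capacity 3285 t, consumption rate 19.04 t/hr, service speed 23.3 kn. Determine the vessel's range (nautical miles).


Formula: endurance = fuel / rate; range = endurance * speed
Step 1 — endurance = 3285 / 19.04 = 172.5315 hours
Step 2 — range = 172.5315 * 23.3 ≈ 4020.0 nautical miles (5 s.f.)

4020.0 NM


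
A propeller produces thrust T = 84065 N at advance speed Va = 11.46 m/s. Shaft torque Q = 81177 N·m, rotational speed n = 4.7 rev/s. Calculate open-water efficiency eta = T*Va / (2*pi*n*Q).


Formula: eta = T * Va / (2 * pi * n * Q)
Step 1 — numerator = T * Va = 84065 * 11.46 = 963384.9
Step 2 — 2 * pi * n = 2 * pi * 4.7 = 29.530971
Step 3 — denominator = 29.530971 * 81177 = 2397235.63
Step 4 — eta = 963384.9 / 2397235.63 ≈ 0.40187 (5 s.f.)

0.40187


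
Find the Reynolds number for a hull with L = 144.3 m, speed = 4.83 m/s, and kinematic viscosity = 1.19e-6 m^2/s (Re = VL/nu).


Formula: Re = V * L / nu
Step 1 — V * L = 4.83 * 144.3 = 696.969 m^2/s
Step 2 — Re = 696.969 / 1.19e-6 = 5.86e+08

5.86e+08


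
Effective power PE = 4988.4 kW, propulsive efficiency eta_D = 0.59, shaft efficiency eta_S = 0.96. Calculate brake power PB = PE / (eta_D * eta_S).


Formula: PB = PE / (eta_D * eta_S)
Step 1 — combined efficiency = eta_D * eta_S = 0.59 * 0.96 = 0.5664
Step 2 — PB = 4988.4 / 0.5664 ≈ 8807.2 kW (5 s.f.)

8807.2 kW


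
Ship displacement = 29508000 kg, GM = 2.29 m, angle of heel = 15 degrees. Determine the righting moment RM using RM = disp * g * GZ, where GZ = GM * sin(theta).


Formula: GZ = GM * sin(theta); RM = disp * g * GZ
Step 1 — GZ = 2.29 * sin(15°) = 2.29 * 0.258819 = 0.592696 m
Step 2 — RM = 29508000 * 9.81 * 0.592696 ≈ 171570000 N·m (5 s.f.)

171570000 N·m


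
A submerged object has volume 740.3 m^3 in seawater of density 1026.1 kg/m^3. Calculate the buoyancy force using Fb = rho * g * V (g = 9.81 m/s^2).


Formula: Fb = rho * g * V
Substituting: Fb = 1026.1 * 9.81 * 740.3
Intermediate: 1026.1 * 9.81 = 10066.041
Result: Fb = 10066.041 * 740.3 ≈ 7451900 N (5 s.f.)

7451900 N


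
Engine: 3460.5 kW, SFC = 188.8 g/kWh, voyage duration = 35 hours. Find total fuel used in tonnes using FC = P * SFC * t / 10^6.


Formula: FC (tonnes) = P * SFC * t / 1,000,000
Step 1 — P * SFC * t = 3460.5 * 188.8 * 35 = 22866984.0 g
Step 2 — FC (tonnes) = 22866984.0 / 1,000,000 ≈ 22.867 tonnes (5 s.f.)

22.867 tonnes


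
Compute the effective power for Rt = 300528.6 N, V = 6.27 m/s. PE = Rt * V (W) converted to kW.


Formula: PE = Rt * V / 1000 (kW)
Step 1 — PE (W) = 300528.6 * 6.27 = 1884314.322 W
Step 2 — PE (kW) = 1884314.322 / 1000 ≈ 1884.3 kW (5 s.f.)

1884.3 kW


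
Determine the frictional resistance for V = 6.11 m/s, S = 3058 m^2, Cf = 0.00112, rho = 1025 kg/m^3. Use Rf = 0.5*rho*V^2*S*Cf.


Formula: Rf = 0.5 * rho * V^2 * S * Cf
Step 1 — V^2 = 6.11^2 = 37.3321
Step 2 — 0.5 * rho * V^2 = 0.5 * 1025 * 37.3321 = 19132.70125
Step 3 — Rf = 19132.70125 * 3058 * 0.00112 ≈ 65529 N (5 s.f.)

65529 N


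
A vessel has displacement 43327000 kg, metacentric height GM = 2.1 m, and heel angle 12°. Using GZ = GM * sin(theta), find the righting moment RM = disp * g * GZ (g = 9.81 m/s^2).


Formula: GZ = GM * sin(theta); RM = disp * g * GZ
Step 1 — GZ = 2.1 * sin(12°) = 2.1 * 0.207912 = 0.436615 m
Step 2 — RM = 43327000 * 9.81 * 0.436615 ≈ 185580000 N·m (5 s.f.)

185580000 N·m


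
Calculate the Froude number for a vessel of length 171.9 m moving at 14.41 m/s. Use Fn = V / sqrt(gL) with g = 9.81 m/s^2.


Formula: Fn = V / sqrt(g * L)
Step 1 — g * L = 9.81 * 171.9 = 1686.339
Step 2 — sqrt(g * L) = sqrt(1686.339) = 41.065058
Step 3 — Fn = 14.41 / 41.065058 ≈ 0.35091 (5 s.f.)

0.35091


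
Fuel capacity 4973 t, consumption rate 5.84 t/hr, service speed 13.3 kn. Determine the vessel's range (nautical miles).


Formula: endurance = fuel / rate; range = endurance * speed
Step 1 — endurance = 4973 / 5.84 = 851.5411 hours
Step 2 — range = 851.5411 * 13.3 ≈ 11325 nautical miles (5 s.f.)

11325 NM


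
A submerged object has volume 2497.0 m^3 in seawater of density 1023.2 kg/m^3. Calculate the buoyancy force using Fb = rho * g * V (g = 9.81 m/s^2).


Formula: Fb = rho * g * V
Substituting: Fb = 1023.2 * 9.81 * 2497.0
Intermediate: 1023.2 * 9.81 = 10037.592
Result: Fb = 10037.592 * 2497.0 ≈ 25064000 N (5 s.f.)

25064000 N


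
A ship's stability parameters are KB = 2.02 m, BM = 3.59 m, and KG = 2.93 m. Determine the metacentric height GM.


Formula: GM = KB + BM - KG
Step 1 — KM = KB + BM = 2.02 + 3.59 = 5.61 m
Step 2 — GM = KM - KG = 5.61 - 2.93 = 2.68 m

2.68 m


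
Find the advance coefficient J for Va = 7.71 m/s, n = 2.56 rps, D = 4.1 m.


Formula: J = Va / (n * D)
Step 1 — n * D = 2.56 * 4.1 = 10.496
Step 2 — J = 7.71 / 10.496 ≈ 0.73457 (5 s.f.)

0.73457


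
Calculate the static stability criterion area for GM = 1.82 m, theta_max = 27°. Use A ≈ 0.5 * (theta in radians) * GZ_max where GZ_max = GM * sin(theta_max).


Formula: GZ_max = GM * sin(theta); Area = 0.5 * theta_rad * GZ_max
Step 1 — GZ_max = 1.82 * sin(27°) = 1.82 * 0.45399 = 0.826262 m
Step 2 — theta_rad = 27 * pi/180 = 0.471239 rad
Step 3 — Area = 0.5 * 0.471239 * 0.826262 ≈ 0.19468 m·rad (5 s.f.)

0.19468 m·rad


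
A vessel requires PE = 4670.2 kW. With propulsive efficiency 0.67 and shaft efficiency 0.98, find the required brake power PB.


Formula: PB = PE / (eta_D * eta_S)
Step 1 — combined efficiency = eta_D * eta_S = 0.67 * 0.98 = 0.6566
Step 2 — PB = 4670.2 / 0.6566 ≈ 7112.7 kW (5 s.f.)

7112.7 kW


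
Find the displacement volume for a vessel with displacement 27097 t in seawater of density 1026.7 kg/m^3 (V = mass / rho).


Formula: V = mass / rho
Step 1 — convert tonnes to kg: 27097 t * 1000 = 27097000 kg
Step 2 — V = 27097000 / 1026.7 ≈ 26392 m^3 (5 s.f.)

26392 m^3


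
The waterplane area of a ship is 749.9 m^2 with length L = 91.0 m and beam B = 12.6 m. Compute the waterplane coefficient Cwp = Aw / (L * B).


Formula: Cwp = Aw / (L * B)
Step 1 — L * B = 91.0 * 12.6 = 1146.6 m^2
Step 2 — Cwp = 749.9 / 1146.6 ≈ 0.65402 (5 s.f.)

0.65402


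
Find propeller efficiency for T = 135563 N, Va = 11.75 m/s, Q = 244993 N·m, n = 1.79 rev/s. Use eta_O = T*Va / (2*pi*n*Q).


Formula: eta = T * Va / (2 * pi * n * Q)
Step 1 — numerator = T * Va = 135563 * 11.75 = 1592865.25
Step 2 — 2 * pi * n = 2 * pi * 1.79 = 11.246902
Step 3 — denominator = 11.246902 * 244993 = 2755412.26
Step 4 — eta = 1592865.25 / 2755412.26 ≈ 0.57809 (5 s.f.)

0.57809


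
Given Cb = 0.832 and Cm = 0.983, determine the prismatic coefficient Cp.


Formula: Cp = Cb / Cm
Substituting: Cp = 0.832 / 0.983
Result: Cp ≈ 0.84639 (5 s.f.)

0.84639


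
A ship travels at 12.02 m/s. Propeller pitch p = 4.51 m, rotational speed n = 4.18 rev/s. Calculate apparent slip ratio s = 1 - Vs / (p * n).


Formula: s = 1 - Vs / (p * n)
Step 1 — p * n = 4.51 * 4.18 = 18.8518
Step 2 — Vs / (p*n) = 12.02 / 18.8518 = 0.637605 (6 d.p.)
Step 3 — s = 1 - 0.637605 = 0.362395

0.362395


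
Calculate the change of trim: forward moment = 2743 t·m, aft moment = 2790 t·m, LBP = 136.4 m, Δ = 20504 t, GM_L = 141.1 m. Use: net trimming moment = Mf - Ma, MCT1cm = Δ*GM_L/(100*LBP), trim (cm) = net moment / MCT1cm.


Formula: net trimming moment = Mf - Ma; MCT1cm = Δ*GM_L/(100*LBP); trim = net moment / MCT1cm
Step 1 — net trimming moment = 2743 - 2790 = -47 t·m
Step 2 — MCT1cm = 20504 * 141.1 / (100 * 136.4) = 212.1052 t·m/cm
Step 3 — trim = -47 / 212.1052 ≈ -0.22159 cm (5 s.f.)

-0.22159 cm


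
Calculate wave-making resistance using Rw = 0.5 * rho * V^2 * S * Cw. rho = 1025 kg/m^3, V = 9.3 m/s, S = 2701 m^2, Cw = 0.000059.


Formula: Rw = 0.5 * rho * V^2 * S * Cw
Step 1 — V^2 = 9.3^2 = 86.49
Step 2 — 0.5 * rho * V^2 = 0.5 * 1025 * 86.49 = 44326.125
Step 3 — Rw = 44326.125 * 2701 * 0.000059 ≈ 7063.8 N (5 s.f.)

7063.8 N


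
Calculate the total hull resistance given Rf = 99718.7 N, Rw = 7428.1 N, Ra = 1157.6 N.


Formula: Rt = Rf + Rw + Ra
Substituting: Rt = 99718.7 + 7428.1 + 1157.6
Result: Rt = 108304.4 N

108304.4 N


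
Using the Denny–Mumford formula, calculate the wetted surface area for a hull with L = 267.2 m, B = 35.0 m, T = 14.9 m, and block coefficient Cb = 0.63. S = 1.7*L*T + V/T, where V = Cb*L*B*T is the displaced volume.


Formula: S = 1.7*L*T + V/T with V = Cb*L*B*T, i.e. S = L * (1.7*T + Cb*B)
Step 1 — 1.7*T = 1.7 * 14.9 = 25.33 m
Step 2 — Cb*B = 0.63 * 35.0 = 22.05 m
Step 3 — 1.7*T + Cb*B = 25.33 + 22.05 = 47.38 m
Step 4 — S = 267.2 * 47.38 ≈ 12660 m^2 (5 s.f.)

12660 m^2


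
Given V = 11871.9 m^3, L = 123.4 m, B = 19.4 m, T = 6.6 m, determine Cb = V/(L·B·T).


Formula: Cb = V / (L * B * T)
Step 1 — L * B * T = 123.4 * 19.4 * 6.6 = 15800.136 m^3
Step 2 — Cb = 11871.9 / 15800.136 ≈ 0.75138 (5 s.f.)

0.75138


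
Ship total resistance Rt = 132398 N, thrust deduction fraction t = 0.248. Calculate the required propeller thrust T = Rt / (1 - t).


Formula: T = Rt / (1 - t)
Step 1 — (1 - t) = 1 - 0.248 = 0.752
Step 2 — T = 132398 / 0.752 ≈ 176060 N (5 s.f.)

176060 N


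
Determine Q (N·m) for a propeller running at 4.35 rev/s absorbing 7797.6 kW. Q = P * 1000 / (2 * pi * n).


Formula: Q = P_W / (2 * pi * n)
Step 1 — P_W = 7797.6 kW * 1000 = 7797600.0 W
Step 2 — 2 * pi * n = 2 * pi * 4.35 = 27.331856
Step 3 — Q = 7797600.0 / 27.331856 ≈ 285290 N·m (5 s.f.)

285290 N·m


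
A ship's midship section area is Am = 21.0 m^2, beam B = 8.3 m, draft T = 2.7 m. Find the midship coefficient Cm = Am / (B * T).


Formula: Cm = Am / (B * T)
Step 1 — B * T = 8.3 * 2.7 = 22.41 m^2
Step 2 — Cm = 21.0 / 22.41 ≈ 0.93708 (5 s.f.)

0.93708


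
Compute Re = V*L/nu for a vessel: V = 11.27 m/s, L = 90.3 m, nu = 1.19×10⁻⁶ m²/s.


Formula: Re = V * L / nu
Step 1 — V * L = 11.27 * 90.3 = 1017.681 m^2/s
Step 2 — Re = 1017.681 / 1.19e-6 = 8.55e+08

8.55e+08


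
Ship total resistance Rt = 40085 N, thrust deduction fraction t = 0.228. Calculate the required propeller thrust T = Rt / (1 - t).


Formula: T = Rt / (1 - t)
Step 1 — (1 - t) = 1 - 0.228 = 0.772
Step 2 — T = 40085 / 0.772 ≈ 51924 N (5 s.f.)

51924 N


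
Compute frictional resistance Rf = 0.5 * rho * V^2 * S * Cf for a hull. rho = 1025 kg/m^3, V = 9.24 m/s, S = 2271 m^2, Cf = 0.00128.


Formula: Rf = 0.5 * rho * V^2 * S * Cf
Step 1 — V^2 = 9.24^2 = 85.3776
Step 2 — 0.5 * rho * V^2 = 0.5 * 1025 * 85.3776 = 43756.02
Step 3 — Rf = 43756.02 * 2271 * 0.00128 ≈ 127190 N (5 s.f.)

127190 N


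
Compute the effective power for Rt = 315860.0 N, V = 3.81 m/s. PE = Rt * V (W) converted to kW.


Formula: PE = Rt * V / 1000 (kW)
Step 1 — PE (W) = 315860.0 * 3.81 = 1203426.6 W
Step 2 — PE (kW) = 1203426.6 / 1000 ≈ 1203.4 kW (5 s.f.)

1203.4 kW


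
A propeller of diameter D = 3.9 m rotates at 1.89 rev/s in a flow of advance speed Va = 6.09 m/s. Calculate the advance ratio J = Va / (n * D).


Formula: J = Va / (n * D)
Step 1 — n * D = 1.89 * 3.9 = 7.371
Step 2 — J = 6.09 / 7.371 ≈ 0.82621 (5 s.f.)

0.82621


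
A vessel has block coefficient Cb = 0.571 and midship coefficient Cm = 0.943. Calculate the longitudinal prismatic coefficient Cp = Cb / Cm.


Formula: Cp = Cb / Cm
Substituting: Cp = 0.571 / 0.943
Result: Cp ≈ 0.60551 (5 s.f.)

0.60551


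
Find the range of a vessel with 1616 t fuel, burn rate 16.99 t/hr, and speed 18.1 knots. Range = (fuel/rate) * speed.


Formula: endurance = fuel / rate; range = endurance * speed
Step 1 — endurance = 1616 / 16.99 = 95.1148 hours
Step 2 — range = 95.1148 * 18.1 ≈ 1721.6 nautical miles (5 s.f.)

1721.6 NM


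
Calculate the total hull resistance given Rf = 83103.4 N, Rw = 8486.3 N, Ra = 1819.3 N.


Formula: Rt = Rf + Rw + Ra
Substituting: Rt = 83103.4 + 8486.3 + 1819.3
Result: Rt = 93409.0 N

93409.0 N


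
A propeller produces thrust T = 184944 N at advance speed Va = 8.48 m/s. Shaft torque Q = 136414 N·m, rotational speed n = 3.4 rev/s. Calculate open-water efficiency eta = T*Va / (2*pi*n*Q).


Formula: eta = T * Va / (2 * pi * n * Q)
Step 1 — numerator = T * Va = 184944 * 8.48 = 1568325.12
Step 2 — 2 * pi * n = 2 * pi * 3.4 = 21.36283
Step 3 — denominator = 21.36283 * 136414 = 2914189.09
Step 4 — eta = 1568325.12 / 2914189.09 ≈ 0.53817 (5 s.f.)

0.53817


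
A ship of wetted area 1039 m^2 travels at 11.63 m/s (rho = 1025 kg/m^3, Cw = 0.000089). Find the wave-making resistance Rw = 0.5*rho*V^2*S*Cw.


Formula: Rw = 0.5 * rho * V^2 * S * Cw
Step 1 — V^2 = 11.63^2 = 135.2569
Step 2 — 0.5 * rho * V^2 = 0.5 * 1025 * 135.2569 = 69319.16125
Step 3 — Rw = 69319.16125 * 1039 * 0.000089 ≈ 6410.0 N (5 s.f.)

6410.0 N


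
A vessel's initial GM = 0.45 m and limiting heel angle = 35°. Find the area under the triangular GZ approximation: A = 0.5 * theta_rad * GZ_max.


Formula: GZ_max = GM * sin(theta); Area = 0.5 * theta_rad * GZ_max
Step 1 — GZ_max = 0.45 * sin(35°) = 0.45 * 0.573576 = 0.258109 m
Step 2 — theta_rad = 35 * pi/180 = 0.610865 rad
Step 3 — Area = 0.5 * 0.610865 * 0.258109 ≈ 0.078835 m·rad (5 s.f.)

0.078835 m·rad


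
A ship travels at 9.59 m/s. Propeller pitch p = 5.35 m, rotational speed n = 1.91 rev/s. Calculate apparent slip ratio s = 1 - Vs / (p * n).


Formula: s = 1 - Vs / (p * n)
Step 1 — p * n = 5.35 * 1.91 = 10.2185
Step 2 — Vs / (p*n) = 9.59 / 10.2185 = 0.938494 (6 d.p.)
Step 3 — s = 1 - 0.938494 = 0.061506

0.061506


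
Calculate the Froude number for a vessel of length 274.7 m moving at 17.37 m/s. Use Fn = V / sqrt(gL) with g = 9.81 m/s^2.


Formula: Fn = V / sqrt(g * L)
Step 1 — g * L = 9.81 * 274.7 = 2694.807
Step 2 — sqrt(g * L) = sqrt(2694.807) = 51.911531
Step 3 — Fn = 17.37 / 51.911531 ≈ 0.33461 (5 s.f.)

0.33461


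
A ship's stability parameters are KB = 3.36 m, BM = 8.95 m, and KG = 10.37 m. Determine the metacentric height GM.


Formula: GM = KB + BM - KG
Step 1 — KM = KB + BM = 3.36 + 8.95 = 12.31 m
Step 2 — GM = KM - KG = 12.31 - 10.37 = 1.94 m

1.94 m


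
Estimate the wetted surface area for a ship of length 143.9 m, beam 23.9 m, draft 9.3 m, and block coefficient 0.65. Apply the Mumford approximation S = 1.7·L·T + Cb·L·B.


Formula: S = 1.7*L*T + V/T with V = Cb*L*B*T, i.e. S = L * (1.7*T + Cb*B)
Step 1 — 1.7*T = 1.7 * 9.3 = 15.81 m
Step 2 — Cb*B = 0.65 * 23.9 = 15.535 m
Step 3 — 1.7*T + Cb*B = 15.81 + 15.535 = 31.345 m
Step 4 — S = 143.9 * 31.345 ≈ 4510.5 m^2 (5 s.f.)

4510.5 m^2


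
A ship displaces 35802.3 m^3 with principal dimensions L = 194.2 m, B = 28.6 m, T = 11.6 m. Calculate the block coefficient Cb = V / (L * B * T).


Formula: Cb = V / (L * B * T)
Step 1 — L * B * T = 194.2 * 28.6 * 11.6 = 64427.792 m^3
Step 2 — Cb = 35802.3 / 64427.792 ≈ 0.55570 (5 s.f.)

0.55570


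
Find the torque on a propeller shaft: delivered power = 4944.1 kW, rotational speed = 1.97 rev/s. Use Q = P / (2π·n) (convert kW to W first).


Formula: Q = P_W / (2 * pi * n)
Step 1 — P_W = 4944.1 kW * 1000 = 4944100.0 W
Step 2 — 2 * pi * n = 2 * pi * 1.97 = 12.377875
Step 3 — Q = 4944100.0 / 12.377875 ≈ 399430 N·m (5 s.f.)

399430 N·m


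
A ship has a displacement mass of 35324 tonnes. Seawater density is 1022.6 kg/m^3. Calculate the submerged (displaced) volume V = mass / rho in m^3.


Formula: V = mass / rho
Step 1 — convert tonnes to kg: 35324 t * 1000 = 35324000 kg
Step 2 — V = 35324000 / 1022.6 ≈ 34543 m^3 (5 s.f.)

34543 m^3


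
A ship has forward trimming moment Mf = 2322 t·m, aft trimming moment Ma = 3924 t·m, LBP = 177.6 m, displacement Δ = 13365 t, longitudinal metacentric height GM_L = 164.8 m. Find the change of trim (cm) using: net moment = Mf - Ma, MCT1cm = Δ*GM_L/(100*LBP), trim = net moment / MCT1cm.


Formula: net trimming moment = Mf - Ma; MCT1cm = Δ*GM_L/(100*LBP); trim = net moment / MCT1cm
Step 1 — net trimming moment = 2322 - 3924 = -1602 t·m
Step 2 — MCT1cm = 13365 * 164.8 / (100 * 177.6) = 124.0176 t·m/cm
Step 3 — trim = -1602 / 124.0176 ≈ -12.918 cm (5 s.f.)

-12.918 cm


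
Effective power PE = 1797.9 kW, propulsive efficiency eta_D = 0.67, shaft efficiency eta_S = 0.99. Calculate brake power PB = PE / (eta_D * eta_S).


Formula: PB = PE / (eta_D * eta_S)
Step 1 — combined efficiency = eta_D * eta_S = 0.67 * 0.99 = 0.6633
Step 2 — PB = 1797.9 / 0.6633 ≈ 2710.5 kW (5 s.f.)

2710.5 kW


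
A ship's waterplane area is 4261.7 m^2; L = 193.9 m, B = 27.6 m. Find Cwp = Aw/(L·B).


Formula: Cwp = Aw / (L * B)
Step 1 — L * B = 193.9 * 27.6 = 5351.64 m^2
Step 2 — Cwp = 4261.7 / 5351.64 ≈ 0.79634 (5 s.f.)

0.79634


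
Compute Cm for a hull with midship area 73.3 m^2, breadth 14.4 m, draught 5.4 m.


Formula: Cm = Am / (B * T)
Step 1 — B * T = 14.4 * 5.4 = 77.76 m^2
Step 2 — Cm = 73.3 / 77.76 ≈ 0.94264 (5 s.f.)

0.94264


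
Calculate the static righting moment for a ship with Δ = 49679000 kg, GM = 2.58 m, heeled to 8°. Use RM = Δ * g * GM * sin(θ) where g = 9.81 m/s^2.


Formula: GZ = GM * sin(theta); RM = disp * g * GZ
Step 1 — GZ = 2.58 * sin(8°) = 2.58 * 0.139173 = 0.359066 m
Step 2 — RM = 49679000 * 9.81 * 0.359066 ≈ 174990000 N·m (5 s.f.)

174990000 N·m


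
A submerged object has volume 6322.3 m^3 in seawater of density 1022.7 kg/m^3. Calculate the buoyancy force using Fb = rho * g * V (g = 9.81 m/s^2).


Formula: Fb = rho * g * V
Substituting: Fb = 1022.7 * 9.81 * 6322.3
Intermediate: 1022.7 * 9.81 = 10032.687
Result: Fb = 10032.687 * 6322.3 ≈ 63430000 N (5 s.f.)

63430000 N


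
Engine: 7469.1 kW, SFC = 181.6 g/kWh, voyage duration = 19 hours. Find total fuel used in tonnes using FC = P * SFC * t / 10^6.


Formula: FC (tonnes) = P * SFC * t / 1,000,000
Step 1 — P * SFC * t = 7469.1 * 181.6 * 19 = 25771382.64 g
Step 2 — FC (tonnes) = 25771382.64 / 1,000,000 ≈ 25.771 tonnes (5 s.f.)

25.771 tonnes


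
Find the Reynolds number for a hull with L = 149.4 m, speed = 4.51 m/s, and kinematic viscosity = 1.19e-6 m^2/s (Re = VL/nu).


Formula: Re = V * L / nu
Step 1 — V * L = 4.51 * 149.4 = 673.794 m^2/s
Step 2 — Re = 673.794 / 1.19e-6 = 5.66e+08

5.66e+08


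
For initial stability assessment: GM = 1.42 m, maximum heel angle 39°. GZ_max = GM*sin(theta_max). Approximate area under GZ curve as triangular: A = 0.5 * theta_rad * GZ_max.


Formula: GZ_max = GM * sin(theta); Area = 0.5 * theta_rad * GZ_max
Step 1 — GZ_max = 1.42 * sin(39°) = 1.42 * 0.62932 = 0.893634 m
Step 2 — theta_rad = 39 * pi/180 = 0.680678 rad
Step 3 — Area = 0.5 * 0.680678 * 0.893634 ≈ 0.30414 m·rad (5 s.f.)

0.30414 m·rad


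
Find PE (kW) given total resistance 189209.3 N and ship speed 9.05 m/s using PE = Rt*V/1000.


Formula: PE = Rt * V / 1000 (kW)
Step 1 — PE (W) = 189209.3 * 9.05 = 1712344.165 W
Step 2 — PE (kW) = 1712344.165 / 1000 ≈ 1712.3 kW (5 s.f.)

1712.3 kW
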